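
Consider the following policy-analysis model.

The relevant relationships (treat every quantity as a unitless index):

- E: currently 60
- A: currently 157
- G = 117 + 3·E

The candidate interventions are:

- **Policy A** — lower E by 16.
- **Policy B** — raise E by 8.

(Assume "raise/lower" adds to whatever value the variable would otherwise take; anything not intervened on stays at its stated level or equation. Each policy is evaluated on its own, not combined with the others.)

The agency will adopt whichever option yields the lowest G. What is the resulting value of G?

249

Policy A (E − 16):
  E = 60 − 16 = 44
  G = 117 + 3·44 = 249
Policy B (E + 8):
  E = 60 + 8 = 68
  G = 117 + 3·68 = 321
Comparing — Policy A: G=249, Policy B: G=321. Lowest is 249 (Policy A).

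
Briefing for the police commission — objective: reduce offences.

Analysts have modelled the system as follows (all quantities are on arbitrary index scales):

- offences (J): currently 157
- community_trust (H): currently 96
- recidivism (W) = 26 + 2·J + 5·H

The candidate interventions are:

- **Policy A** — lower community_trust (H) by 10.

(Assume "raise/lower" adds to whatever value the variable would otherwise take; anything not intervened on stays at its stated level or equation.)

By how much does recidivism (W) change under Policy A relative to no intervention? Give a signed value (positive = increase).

Baseline:
  J = 157
  H = 96
  W = 26 + 2·157 + 5·96 = 820
Policy A (H − 10):
  J = 157
  H = 96 − 10 = 86
  W = 26 + 2·157 + 5·86 = 770
Change in W: 770 − 820 = -50

-50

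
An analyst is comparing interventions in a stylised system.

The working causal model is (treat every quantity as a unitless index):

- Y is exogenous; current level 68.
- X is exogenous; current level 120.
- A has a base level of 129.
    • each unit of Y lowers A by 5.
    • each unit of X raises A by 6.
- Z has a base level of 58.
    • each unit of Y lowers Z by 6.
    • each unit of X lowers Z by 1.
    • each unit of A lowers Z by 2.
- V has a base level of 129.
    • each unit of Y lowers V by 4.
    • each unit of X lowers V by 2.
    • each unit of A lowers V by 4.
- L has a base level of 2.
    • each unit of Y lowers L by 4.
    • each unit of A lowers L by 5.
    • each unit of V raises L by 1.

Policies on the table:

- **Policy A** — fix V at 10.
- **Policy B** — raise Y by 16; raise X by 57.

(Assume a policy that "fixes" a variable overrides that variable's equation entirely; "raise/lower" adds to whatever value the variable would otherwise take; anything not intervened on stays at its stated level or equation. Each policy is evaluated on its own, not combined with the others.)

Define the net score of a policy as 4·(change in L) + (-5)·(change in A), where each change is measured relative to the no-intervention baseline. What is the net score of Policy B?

Baseline:
  Y = 68
  X = 120
  A = 129 − 5·68 + 6·120 = 509
  V = 129 − 4·68 − 2·120 − 4·509 = -2419
  L = 2 − 4·68 − 5·509 + (-2419) = -5234
Policy B (Y + 16, X + 57):
  Y = 68 + 16 = 84
  X = 120 + 57 = 177
  A = 129 − 5·84 + 6·177 = 771
  V = 129 − 4·84 − 2·177 − 4·771 = -3645
  L = 2 − 4·84 − 5·771 + (-3645) = -7834
ΔL = -7834 − (-5234) = -2600; ΔA = 771 − 509 = 262
Score = 4·(-2600) + (-5)·262 = -11710

-11710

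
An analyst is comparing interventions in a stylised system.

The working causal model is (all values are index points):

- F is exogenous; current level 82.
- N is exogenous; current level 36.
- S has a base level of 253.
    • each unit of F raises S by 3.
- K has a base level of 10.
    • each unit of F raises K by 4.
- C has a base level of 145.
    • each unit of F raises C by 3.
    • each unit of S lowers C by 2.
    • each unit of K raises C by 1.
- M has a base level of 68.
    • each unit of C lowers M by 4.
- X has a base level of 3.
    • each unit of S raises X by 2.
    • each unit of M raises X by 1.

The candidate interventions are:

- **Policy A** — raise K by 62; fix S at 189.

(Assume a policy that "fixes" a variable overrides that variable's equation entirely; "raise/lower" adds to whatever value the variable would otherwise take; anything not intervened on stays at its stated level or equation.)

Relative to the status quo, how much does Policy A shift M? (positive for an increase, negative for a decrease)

-2728

Baseline:
  F = 82
  S = 253 + 3·82 = 499
  K = 10 + 4·82 = 338
  C = 145 + 3·82 − 2·499 + 338 = -269
  M = 68 − 4·(-269) = 1144
Policy A (K + 62, S := 189):
  F = 82
  S = 189
  K = 10 + 4·82 (+62 from intervention) = 400
  C = 145 + 3·82 − 2·189 + 400 = 413
  M = 68 − 4·413 = -1584
Change in M: -1584 − 1144 = -2728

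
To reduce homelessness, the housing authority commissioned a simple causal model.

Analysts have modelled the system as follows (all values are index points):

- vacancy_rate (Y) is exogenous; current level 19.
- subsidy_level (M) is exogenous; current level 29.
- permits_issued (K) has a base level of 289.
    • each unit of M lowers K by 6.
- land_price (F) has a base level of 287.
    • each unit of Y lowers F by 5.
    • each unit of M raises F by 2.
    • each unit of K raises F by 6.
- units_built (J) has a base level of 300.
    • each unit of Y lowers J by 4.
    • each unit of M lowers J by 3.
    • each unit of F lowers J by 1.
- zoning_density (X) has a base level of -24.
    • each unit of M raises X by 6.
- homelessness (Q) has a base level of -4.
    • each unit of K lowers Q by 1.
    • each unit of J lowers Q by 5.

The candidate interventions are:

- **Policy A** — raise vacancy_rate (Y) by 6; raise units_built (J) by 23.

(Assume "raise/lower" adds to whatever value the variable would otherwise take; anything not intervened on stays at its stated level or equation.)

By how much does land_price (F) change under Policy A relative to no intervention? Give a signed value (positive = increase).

Baseline:
  Y = 19
  M = 29
  K = 289 − 6·29 = 115
  F = 287 − 5·19 + 2·29 + 6·115 = 940
Policy A (Y + 6, J + 23):
  Y = 19 + 6 = 25
  M = 29
  K = 289 − 6·29 = 115
  F = 287 − 5·25 + 2·29 + 6·115 = 910
Change in F: 910 − 940 = -30

-30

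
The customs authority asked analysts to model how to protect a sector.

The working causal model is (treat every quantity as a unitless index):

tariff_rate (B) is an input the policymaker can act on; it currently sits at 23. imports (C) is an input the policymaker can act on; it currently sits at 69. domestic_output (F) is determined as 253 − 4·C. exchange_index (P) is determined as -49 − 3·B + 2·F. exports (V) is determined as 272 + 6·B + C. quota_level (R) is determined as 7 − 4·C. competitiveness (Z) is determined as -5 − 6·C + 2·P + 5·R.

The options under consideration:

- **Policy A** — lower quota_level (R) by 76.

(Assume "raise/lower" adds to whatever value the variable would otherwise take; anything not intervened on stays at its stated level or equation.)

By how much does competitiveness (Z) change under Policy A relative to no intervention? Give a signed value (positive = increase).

Baseline:
  B = 23
  C = 69
  F = 253 − 4·69 = -23
  P = -49 − 3·23 + 2·(-23) = -164
  R = 7 − 4·69 = -269
  Z = -5 − 6·69 + 2·(-164) + 5·(-269) = -2092
Policy A (R − 76):
  B = 23
  C = 69
  F = 253 − 4·69 = -23
  P = -49 − 3·23 + 2·(-23) = -164
  R = 7 − 4·69 (−76 from intervention) = -345
  Z = -5 − 6·69 + 2·(-164) + 5·(-345) = -2472
Change in Z: -2472 − (-2092) = -380

-380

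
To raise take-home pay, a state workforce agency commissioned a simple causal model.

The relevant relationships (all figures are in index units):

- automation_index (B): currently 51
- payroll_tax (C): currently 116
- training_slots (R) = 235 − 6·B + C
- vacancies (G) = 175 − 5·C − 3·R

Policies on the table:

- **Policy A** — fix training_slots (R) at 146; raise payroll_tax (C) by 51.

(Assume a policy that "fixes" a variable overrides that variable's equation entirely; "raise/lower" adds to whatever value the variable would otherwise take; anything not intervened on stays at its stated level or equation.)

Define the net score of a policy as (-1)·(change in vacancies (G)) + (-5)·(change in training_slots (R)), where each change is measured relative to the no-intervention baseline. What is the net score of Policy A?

53

Baseline:
  B = 51
  C = 116
  R = 235 − 6·51 + 116 = 45
  G = 175 − 5·116 − 3·45 = -540
Policy A (R := 146, C + 51):
  B = 51
  C = 116 + 51 = 167
  R = 146
  G = 175 − 5·167 − 3·146 = -1098
ΔG = -1098 − (-540) = -558; ΔR = 146 − 45 = 101
Score = (-1)·(-558) + (-5)·101 = 53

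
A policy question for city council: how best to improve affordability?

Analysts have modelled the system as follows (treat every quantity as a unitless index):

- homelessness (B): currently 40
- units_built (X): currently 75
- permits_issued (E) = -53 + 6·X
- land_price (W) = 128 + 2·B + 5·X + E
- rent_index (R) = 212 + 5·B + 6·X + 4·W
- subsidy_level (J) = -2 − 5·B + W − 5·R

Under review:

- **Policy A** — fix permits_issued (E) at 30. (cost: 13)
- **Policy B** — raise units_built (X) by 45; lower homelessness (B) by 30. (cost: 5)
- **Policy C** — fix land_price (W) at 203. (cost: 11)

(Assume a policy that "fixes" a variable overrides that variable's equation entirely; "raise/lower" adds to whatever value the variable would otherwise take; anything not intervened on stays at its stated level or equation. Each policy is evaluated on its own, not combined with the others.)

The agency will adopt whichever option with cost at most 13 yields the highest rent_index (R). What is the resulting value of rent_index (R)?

Policy A (E := 30):
  B = 40
  X = 75
  E = 30
  W = 128 + 2·40 + 5·75 + 30 = 613
  R = 212 + 5·40 + 6·75 + 4·613 = 3314
Policy B (X + 45, B − 30):
  B = 40 − 30 = 10
  X = 75 + 45 = 120
  E = -53 + 6·120 = 667
  W = 128 + 2·10 + 5·120 + 667 = 1415
  R = 212 + 5·10 + 6·120 + 4·1415 = 6642
Policy C (W := 203):
  B = 40
  X = 75
  E = -53 + 6·75 = 397
  W = 203
  R = 212 + 5·40 + 6·75 + 4·203 = 1674
Comparing — Policy A: R=3314, Policy B: R=6642, Policy C: R=1674. Highest is 6642 (Policy B).

6642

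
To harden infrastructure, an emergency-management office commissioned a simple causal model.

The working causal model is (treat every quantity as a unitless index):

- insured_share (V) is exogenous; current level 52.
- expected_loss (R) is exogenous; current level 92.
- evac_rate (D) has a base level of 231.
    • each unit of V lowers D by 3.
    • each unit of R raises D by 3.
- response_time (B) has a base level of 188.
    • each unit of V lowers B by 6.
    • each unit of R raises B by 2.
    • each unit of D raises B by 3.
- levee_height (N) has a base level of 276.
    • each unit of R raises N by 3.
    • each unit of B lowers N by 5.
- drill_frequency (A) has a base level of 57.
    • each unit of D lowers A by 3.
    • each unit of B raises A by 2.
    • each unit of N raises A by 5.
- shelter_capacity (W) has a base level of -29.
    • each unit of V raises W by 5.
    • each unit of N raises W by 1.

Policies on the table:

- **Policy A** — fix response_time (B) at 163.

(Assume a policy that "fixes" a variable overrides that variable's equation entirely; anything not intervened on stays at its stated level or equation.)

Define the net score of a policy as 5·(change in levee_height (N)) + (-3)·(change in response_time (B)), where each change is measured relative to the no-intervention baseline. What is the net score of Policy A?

Baseline:
  V = 52
  R = 92
  D = 231 − 3·52 + 3·92 = 351
  B = 188 − 6·52 + 2·92 + 3·351 = 1113
  N = 276 + 3·92 − 5·1113 = -5013
Policy A (B := 163):
  V = 52
  R = 92
  D = 231 − 3·52 + 3·92 = 351
  B = 163
  N = 276 + 3·92 − 5·163 = -263
ΔN = -263 − (-5013) = 4750; ΔB = 163 − 1113 = -950
Score = 5·4750 + (-3)·(-950) = 26600

26600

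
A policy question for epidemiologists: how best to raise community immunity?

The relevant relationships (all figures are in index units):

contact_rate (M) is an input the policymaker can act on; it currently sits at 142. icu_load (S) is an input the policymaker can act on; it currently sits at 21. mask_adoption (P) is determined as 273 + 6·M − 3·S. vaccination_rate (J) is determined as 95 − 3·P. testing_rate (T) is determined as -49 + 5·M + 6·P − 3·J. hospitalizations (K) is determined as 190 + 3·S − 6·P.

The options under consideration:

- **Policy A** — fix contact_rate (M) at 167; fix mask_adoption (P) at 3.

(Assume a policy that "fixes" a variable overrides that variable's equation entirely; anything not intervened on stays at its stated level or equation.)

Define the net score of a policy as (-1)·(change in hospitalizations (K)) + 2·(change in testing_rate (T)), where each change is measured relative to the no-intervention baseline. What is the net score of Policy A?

-37874

Baseline:
  M = 142
  S = 21
  P = 273 + 6·142 − 3·21 = 1062
  J = 95 − 3·1062 = -3091
  T = -49 + 5·142 + 6·1062 − 3·(-3091) = 16306
  K = 190 + 3·21 − 6·1062 = -6119
Policy A (M := 167, P := 3):
  M = 167
  S = 21
  P = 3
  J = 95 − 3·3 = 86
  T = -49 + 5·167 + 6·3 − 3·86 = 546
  K = 190 + 3·21 − 6·3 = 235
ΔK = 235 − (-6119) = 6354; ΔT = 546 − 16306 = -15760
Score = (-1)·6354 + 2·(-15760) = -37874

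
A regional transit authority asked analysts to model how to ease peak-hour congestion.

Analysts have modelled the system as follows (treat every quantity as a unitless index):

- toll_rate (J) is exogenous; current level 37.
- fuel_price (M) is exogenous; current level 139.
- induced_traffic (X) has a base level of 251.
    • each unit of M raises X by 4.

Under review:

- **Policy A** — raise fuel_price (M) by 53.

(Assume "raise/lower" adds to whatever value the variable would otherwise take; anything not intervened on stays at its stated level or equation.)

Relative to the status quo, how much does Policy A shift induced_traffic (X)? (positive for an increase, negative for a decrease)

Baseline:
  M = 139
  X = 251 + 4·139 = 807
Policy A (M + 53):
  M = 139 + 53 = 192
  X = 251 + 4·192 = 1019
Change in X: 1019 − 807 = 212

212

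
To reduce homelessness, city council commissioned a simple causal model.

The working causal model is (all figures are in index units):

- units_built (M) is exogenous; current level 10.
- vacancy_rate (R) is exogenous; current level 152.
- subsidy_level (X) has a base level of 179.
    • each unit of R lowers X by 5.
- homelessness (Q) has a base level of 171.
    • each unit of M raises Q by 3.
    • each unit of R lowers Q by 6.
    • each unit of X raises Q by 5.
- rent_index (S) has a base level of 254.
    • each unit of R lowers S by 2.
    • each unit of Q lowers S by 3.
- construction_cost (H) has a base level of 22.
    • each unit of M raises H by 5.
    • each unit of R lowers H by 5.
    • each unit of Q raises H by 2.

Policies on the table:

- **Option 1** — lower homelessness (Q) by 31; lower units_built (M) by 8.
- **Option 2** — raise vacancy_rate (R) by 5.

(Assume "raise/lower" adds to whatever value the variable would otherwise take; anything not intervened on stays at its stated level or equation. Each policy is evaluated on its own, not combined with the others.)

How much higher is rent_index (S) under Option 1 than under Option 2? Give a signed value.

-290

Option 1 (Q − 31, M − 8):
  M = 10 − 8 = 2
  R = 152
  X = 179 − 5·152 = -581
  Q = 171 + 3·2 − 6·152 + 5·(-581) (−31 from intervention) = -3671
  S = 254 − 2·152 − 3·(-3671) = 10963
Option 2 (R + 5):
  M = 10
  R = 152 + 5 = 157
  X = 179 − 5·157 = -606
  Q = 171 + 3·10 − 6·157 + 5·(-606) = -3771
  S = 254 − 2·157 − 3·(-3771) = 11253
S: 10963 − 11253 = -290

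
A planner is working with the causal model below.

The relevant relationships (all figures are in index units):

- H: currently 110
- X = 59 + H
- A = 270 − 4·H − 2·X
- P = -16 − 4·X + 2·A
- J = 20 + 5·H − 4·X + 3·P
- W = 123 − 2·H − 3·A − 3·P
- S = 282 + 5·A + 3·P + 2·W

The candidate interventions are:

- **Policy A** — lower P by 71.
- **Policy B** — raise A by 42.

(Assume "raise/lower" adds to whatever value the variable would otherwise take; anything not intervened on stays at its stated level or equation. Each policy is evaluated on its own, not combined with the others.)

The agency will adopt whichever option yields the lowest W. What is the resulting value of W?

6173

Policy A (P − 71):
  H = 110
  X = 59 + 110 = 169
  A = 270 − 4·110 − 2·169 = -508
  P = -16 − 4·169 + 2·(-508) (−71 from intervention) = -1779
  W = 123 − 2·110 − 3·(-508) − 3·(-1779) = 6764
Policy B (A + 42):
  H = 110
  X = 59 + 110 = 169
  A = 270 − 4·110 − 2·169 (+42 from intervention) = -466
  P = -16 − 4·169 + 2·(-466) = -1624
  W = 123 − 2·110 − 3·(-466) − 3·(-1624) = 6173
Comparing — Policy A: W=6764, Policy B: W=6173. Lowest is 6173 (Policy B).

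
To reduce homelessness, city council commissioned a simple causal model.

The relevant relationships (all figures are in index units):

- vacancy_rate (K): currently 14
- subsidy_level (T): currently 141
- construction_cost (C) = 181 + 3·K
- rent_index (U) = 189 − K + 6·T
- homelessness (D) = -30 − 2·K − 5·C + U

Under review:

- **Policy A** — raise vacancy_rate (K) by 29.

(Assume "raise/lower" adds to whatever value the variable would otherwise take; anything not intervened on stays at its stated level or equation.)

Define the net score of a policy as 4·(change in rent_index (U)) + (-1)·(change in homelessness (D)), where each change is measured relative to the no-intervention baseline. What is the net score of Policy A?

406

Baseline:
  K = 14
  T = 141
  C = 181 + 3·14 = 223
  U = 189 − 14 + 6·141 = 1021
  D = -30 − 2·14 − 5·223 + 1021 = -152
Policy A (K + 29):
  K = 14 + 29 = 43
  T = 141
  C = 181 + 3·43 = 310
  U = 189 − 43 + 6·141 = 992
  D = -30 − 2·43 − 5·310 + 992 = -674
ΔU = 992 − 1021 = -29; ΔD = -674 − (-152) = -522
Score = 4·(-29) + (-1)·(-522) = 406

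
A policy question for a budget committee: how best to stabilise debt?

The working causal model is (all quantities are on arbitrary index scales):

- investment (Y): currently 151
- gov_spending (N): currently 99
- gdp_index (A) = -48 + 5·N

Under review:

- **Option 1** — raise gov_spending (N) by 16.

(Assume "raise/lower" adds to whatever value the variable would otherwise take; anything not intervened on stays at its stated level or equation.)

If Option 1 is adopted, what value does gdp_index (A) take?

527

Option 1 (N + 16):
  N = 99 + 16 = 115
  A = -48 + 5·115 = 527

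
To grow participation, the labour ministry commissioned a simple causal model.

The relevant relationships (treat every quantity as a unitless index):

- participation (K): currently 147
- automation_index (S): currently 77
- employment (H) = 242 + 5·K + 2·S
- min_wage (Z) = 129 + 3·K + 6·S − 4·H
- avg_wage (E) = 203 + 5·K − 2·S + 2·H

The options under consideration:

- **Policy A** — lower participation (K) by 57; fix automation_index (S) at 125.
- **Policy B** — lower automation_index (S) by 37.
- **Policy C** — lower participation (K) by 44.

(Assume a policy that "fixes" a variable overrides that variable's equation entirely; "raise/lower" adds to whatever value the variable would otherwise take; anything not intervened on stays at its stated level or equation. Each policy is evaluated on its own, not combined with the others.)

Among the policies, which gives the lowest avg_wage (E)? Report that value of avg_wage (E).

Policy A (K − 57, S := 125):
  K = 147 − 57 = 90
  S = 125
  H = 242 + 5·90 + 2·125 = 942
  E = 203 + 5·90 − 2·125 + 2·942 = 2287
Policy B (S − 37):
  K = 147
  S = 77 − 37 = 40
  H = 242 + 5·147 + 2·40 = 1057
  E = 203 + 5·147 − 2·40 + 2·1057 = 2972
Policy C (K − 44):
  K = 147 − 44 = 103
  S = 77
  H = 242 + 5·103 + 2·77 = 911
  E = 203 + 5·103 − 2·77 + 2·911 = 2386
Comparing — Policy A: E=2287, Policy B: E=2972, Policy C: E=2386. Lowest is 2287 (Policy A).

2287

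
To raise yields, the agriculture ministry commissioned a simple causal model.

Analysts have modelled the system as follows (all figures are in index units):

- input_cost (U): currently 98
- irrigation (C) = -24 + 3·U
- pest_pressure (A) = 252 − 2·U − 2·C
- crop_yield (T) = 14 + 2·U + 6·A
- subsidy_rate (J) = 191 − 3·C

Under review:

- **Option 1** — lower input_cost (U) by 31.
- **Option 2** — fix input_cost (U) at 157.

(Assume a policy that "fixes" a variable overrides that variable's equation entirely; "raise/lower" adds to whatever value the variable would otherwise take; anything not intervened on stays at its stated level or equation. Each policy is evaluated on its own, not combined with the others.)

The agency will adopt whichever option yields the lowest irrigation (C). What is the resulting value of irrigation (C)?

Option 1 (U − 31):
  U = 98 − 31 = 67
  C = -24 + 3·67 = 177
Option 2 (U := 157):
  U = 157
  C = -24 + 3·157 = 447
Comparing — Option 1: C=177, Option 2: C=447. Lowest is 177 (Option 1).

177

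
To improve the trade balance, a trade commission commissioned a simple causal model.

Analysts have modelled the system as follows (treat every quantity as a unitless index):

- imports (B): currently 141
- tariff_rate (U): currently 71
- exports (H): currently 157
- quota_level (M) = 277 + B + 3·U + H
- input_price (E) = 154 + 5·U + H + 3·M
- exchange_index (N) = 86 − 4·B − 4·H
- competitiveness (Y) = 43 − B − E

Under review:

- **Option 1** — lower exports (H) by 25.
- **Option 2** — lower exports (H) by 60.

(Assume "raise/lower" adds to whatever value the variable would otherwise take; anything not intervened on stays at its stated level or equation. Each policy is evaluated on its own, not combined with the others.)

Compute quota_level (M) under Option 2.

728

Option 2 (H − 60):
  B = 141
  U = 71
  H = 157 − 60 = 97
  M = 277 + 141 + 3·71 + 97 = 728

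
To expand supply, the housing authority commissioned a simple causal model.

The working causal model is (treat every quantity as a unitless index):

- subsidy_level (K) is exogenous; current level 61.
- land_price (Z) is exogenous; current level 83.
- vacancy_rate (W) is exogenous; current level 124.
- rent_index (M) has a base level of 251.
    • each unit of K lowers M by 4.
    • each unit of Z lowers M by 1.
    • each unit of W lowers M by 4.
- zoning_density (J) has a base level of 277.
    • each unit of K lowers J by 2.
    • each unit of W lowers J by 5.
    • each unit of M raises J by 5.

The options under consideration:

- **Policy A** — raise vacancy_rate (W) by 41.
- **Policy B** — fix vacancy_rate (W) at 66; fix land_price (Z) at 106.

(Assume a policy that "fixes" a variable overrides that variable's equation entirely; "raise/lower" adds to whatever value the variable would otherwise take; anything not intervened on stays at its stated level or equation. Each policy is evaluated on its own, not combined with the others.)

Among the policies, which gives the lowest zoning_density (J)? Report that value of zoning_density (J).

Policy A (W + 41):
  K = 61
  Z = 83
  W = 124 + 41 = 165
  M = 251 − 4·61 − 83 − 4·165 = -736
  J = 277 − 2·61 − 5·165 + 5·(-736) = -4350
Policy B (W := 66, Z := 106):
  K = 61
  Z = 106
  W = 66
  M = 251 − 4·61 − 106 − 4·66 = -363
  J = 277 − 2·61 − 5·66 + 5·(-363) = -1990
Comparing — Policy A: J=-4350, Policy B: J=-1990. Lowest is -4350 (Policy A).

-4350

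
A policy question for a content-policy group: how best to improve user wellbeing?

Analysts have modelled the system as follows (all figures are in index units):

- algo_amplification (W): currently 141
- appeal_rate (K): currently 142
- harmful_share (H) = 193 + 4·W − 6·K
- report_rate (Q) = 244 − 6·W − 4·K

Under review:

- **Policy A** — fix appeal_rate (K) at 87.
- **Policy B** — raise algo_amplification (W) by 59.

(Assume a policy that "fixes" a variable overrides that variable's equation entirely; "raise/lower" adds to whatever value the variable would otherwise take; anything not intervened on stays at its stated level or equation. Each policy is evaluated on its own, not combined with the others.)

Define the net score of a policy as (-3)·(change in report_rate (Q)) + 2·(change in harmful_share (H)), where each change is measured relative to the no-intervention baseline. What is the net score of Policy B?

1534

Baseline:
  W = 141
  K = 142
  H = 193 + 4·141 − 6·142 = -95
  Q = 244 − 6·141 − 4·142 = -1170
Policy B (W + 59):
  W = 141 + 59 = 200
  K = 142
  H = 193 + 4·200 − 6·142 = 141
  Q = 244 − 6·200 − 4·142 = -1524
ΔQ = -1524 − (-1170) = -354; ΔH = 141 − (-95) = 236
Score = (-3)·(-354) + 2·236 = 1534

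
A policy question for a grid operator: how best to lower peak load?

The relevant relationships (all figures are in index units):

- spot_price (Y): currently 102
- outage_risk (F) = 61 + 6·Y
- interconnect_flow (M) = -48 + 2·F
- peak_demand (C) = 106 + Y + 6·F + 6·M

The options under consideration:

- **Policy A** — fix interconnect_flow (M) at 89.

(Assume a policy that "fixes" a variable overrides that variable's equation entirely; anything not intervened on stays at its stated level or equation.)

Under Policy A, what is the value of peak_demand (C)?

Policy A (M := 89):
  Y = 102
  F = 61 + 6·102 = 673
  M = 89
  C = 106 + 102 + 6·673 + 6·89 = 4780

4780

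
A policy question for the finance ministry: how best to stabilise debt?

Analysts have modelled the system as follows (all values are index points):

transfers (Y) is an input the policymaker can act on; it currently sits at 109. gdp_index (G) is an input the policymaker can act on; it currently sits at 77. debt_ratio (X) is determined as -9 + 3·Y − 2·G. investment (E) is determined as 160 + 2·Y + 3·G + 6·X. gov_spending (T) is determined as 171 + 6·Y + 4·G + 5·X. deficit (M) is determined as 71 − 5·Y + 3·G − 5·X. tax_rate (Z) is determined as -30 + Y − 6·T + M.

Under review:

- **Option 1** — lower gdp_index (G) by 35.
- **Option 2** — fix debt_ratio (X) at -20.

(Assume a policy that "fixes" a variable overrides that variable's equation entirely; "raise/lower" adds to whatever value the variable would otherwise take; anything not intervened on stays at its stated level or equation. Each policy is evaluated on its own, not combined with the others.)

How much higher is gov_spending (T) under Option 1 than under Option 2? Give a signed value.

1130

Option 1 (G − 35):
  Y = 109
  G = 77 − 35 = 42
  X = -9 + 3·109 − 2·42 = 234
  T = 171 + 6·109 + 4·42 + 5·234 = 2163
Option 2 (X := -20):
  Y = 109
  G = 77
  X = -20
  T = 171 + 6·109 + 4·77 + 5·(-20) = 1033
T: 2163 − 1033 = 1130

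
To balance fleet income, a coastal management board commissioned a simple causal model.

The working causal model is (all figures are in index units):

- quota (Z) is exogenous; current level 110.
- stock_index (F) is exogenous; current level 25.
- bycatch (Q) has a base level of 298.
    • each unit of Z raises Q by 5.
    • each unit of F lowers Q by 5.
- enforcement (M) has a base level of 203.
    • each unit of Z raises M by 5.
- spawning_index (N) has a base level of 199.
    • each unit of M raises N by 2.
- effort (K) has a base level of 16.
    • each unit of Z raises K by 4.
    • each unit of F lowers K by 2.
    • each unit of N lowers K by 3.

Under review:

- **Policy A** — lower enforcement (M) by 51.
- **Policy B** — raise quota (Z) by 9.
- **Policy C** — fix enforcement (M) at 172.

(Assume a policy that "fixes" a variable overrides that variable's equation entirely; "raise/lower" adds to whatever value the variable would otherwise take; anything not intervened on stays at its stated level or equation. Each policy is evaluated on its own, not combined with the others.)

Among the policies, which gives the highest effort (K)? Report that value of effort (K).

-1223

Policy A (M − 51):
  Z = 110
  F = 25
  M = 203 + 5·110 (−51 from intervention) = 702
  N = 199 + 2·702 = 1603
  K = 16 + 4·110 − 2·25 − 3·1603 = -4403
Policy B (Z + 9):
  Z = 110 + 9 = 119
  F = 25
  M = 203 + 5·119 = 798
  N = 199 + 2·798 = 1795
  K = 16 + 4·119 − 2·25 − 3·1795 = -4943
Policy C (M := 172):
  Z = 110
  F = 25
  M = 172
  N = 199 + 2·172 = 543
  K = 16 + 4·110 − 2·25 − 3·543 = -1223
Comparing — Policy A: K=-4403, Policy B: K=-4943, Policy C: K=-1223. Highest is -1223 (Policy C).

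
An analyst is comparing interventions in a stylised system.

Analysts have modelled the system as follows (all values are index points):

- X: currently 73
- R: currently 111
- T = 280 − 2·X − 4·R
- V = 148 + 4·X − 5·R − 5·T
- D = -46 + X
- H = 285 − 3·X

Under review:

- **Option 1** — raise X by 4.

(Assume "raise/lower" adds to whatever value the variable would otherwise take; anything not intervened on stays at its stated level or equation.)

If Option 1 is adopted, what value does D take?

31

Option 1 (X + 4):
  X = 73 + 4 = 77
  D = -46 + 77 = 31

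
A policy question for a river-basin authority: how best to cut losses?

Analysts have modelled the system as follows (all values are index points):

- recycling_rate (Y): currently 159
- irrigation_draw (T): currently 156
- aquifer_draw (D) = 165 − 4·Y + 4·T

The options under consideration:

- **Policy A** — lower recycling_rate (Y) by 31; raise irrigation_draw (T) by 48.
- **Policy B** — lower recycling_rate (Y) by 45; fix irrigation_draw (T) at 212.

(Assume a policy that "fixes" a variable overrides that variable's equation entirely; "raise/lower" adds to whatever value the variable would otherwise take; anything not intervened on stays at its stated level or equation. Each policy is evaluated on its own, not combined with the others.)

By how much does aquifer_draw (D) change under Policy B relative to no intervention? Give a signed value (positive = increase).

404

Baseline:
  Y = 159
  T = 156
  D = 165 − 4·159 + 4·156 = 153
Policy B (Y − 45, T := 212):
  Y = 159 − 45 = 114
  T = 212
  D = 165 − 4·114 + 4·212 = 557
Change in D: 557 − 153 = 404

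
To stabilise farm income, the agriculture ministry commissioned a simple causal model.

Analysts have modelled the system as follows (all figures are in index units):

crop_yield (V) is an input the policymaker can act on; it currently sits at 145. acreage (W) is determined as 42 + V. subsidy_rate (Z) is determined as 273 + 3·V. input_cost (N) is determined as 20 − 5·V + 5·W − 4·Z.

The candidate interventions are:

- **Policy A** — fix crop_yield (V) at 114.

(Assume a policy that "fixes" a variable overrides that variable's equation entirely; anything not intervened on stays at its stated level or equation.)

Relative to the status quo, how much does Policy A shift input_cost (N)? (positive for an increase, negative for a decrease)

Baseline:
  V = 145
  W = 42 + 145 = 187
  Z = 273 + 3·145 = 708
  N = 20 − 5·145 + 5·187 − 4·708 = -2602
Policy A (V := 114):
  V = 114
  W = 42 + 114 = 156
  Z = 273 + 3·114 = 615
  N = 20 − 5·114 + 5·156 − 4·615 = -2230
Change in N: -2230 − (-2602) = 372

372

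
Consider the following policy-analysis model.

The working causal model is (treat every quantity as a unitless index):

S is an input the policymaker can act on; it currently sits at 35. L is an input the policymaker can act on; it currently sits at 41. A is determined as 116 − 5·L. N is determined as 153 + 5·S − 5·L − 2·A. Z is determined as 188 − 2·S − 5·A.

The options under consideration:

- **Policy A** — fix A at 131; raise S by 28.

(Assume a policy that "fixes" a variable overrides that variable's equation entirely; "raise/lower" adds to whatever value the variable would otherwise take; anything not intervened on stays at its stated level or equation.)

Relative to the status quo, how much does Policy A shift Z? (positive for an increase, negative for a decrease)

-1156

Baseline:
  S = 35
  L = 41
  A = 116 − 5·41 = -89
  Z = 188 − 2·35 − 5·(-89) = 563
Policy A (A := 131, S + 28):
  S = 35 + 28 = 63
  L = 41
  A = 131
  Z = 188 − 2·63 − 5·131 = -593
Change in Z: -593 − 563 = -1156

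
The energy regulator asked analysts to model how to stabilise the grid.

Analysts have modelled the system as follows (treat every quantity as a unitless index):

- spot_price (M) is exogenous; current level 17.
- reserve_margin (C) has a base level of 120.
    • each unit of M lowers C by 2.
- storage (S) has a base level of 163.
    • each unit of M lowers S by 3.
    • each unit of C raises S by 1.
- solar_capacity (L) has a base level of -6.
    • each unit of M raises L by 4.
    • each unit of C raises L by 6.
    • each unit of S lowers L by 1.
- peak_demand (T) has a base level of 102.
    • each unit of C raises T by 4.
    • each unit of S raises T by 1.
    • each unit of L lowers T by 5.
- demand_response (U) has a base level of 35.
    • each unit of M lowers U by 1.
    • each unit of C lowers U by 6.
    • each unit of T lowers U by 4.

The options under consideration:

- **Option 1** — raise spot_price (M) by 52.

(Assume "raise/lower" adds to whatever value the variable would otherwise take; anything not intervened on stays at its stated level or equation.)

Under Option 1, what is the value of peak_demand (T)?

Option 1 (M + 52):
  M = 17 + 52 = 69
  C = 120 − 2·69 = -18
  S = 163 − 3·69 + (-18) = -62
  L = -6 + 4·69 + 6·(-18) − (-62) = 224
  T = 102 + 4·(-18) + (-62) − 5·224 = -1152

-1152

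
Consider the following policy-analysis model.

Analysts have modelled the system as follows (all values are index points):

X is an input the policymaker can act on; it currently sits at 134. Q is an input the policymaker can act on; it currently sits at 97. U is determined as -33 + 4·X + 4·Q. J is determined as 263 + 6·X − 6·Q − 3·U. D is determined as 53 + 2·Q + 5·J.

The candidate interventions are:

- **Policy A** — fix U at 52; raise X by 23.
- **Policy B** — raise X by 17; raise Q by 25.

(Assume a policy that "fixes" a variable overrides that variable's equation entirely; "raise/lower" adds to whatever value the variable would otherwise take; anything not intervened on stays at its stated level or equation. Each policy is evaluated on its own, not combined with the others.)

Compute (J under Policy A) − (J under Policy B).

3207

Policy A (U := 52, X + 23):
  X = 134 + 23 = 157
  Q = 97
  U = 52
  J = 263 + 6·157 − 6·97 − 3·52 = 467
Policy B (X + 17, Q + 25):
  X = 134 + 17 = 151
  Q = 97 + 25 = 122
  U = -33 + 4·151 + 4·122 = 1059
  J = 263 + 6·151 − 6·122 − 3·1059 = -2740
J: 467 − (-2740) = 3207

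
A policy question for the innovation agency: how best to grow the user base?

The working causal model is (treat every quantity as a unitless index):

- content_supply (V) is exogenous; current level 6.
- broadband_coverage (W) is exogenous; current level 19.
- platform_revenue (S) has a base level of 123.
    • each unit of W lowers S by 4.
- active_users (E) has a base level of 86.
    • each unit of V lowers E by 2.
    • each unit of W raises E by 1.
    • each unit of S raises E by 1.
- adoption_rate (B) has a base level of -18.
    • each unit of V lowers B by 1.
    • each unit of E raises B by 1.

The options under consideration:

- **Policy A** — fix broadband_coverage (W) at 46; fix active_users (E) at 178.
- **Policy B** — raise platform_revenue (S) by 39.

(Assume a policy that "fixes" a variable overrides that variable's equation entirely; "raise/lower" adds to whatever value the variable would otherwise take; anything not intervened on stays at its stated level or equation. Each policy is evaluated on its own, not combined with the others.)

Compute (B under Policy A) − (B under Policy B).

Policy A (W := 46, E := 178):
  V = 6
  W = 46
  S = 123 − 4·46 = -61
  E = 178
  B = -18 − 6 + 178 = 154
Policy B (S + 39):
  V = 6
  W = 19
  S = 123 − 4·19 (+39 from intervention) = 86
  E = 86 − 2·6 + 19 + 86 = 179
  B = -18 − 6 + 179 = 155
B: 154 − 155 = -1

-1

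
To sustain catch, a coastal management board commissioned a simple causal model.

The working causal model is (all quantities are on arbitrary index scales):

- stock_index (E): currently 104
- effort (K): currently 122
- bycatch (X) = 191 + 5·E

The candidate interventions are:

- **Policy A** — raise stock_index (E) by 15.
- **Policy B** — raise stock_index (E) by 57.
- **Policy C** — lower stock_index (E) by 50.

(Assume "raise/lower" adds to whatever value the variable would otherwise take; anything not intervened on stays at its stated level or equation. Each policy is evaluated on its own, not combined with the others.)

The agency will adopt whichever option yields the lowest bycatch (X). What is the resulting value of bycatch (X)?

461

Policy A (E + 15):
  E = 104 + 15 = 119
  X = 191 + 5·119 = 786
Policy B (E + 57):
  E = 104 + 57 = 161
  X = 191 + 5·161 = 996
Policy C (E − 50):
  E = 104 − 50 = 54
  X = 191 + 5·54 = 461
Comparing — Policy A: X=786, Policy B: X=996, Policy C: X=461. Lowest is 461 (Policy C).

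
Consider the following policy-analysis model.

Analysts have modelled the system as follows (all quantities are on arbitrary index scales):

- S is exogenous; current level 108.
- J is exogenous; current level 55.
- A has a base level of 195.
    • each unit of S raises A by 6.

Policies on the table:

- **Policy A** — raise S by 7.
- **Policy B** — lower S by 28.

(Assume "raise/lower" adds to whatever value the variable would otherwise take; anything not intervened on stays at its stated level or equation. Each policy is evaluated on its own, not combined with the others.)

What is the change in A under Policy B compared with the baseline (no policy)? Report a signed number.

-168

Baseline:
  S = 108
  A = 195 + 6·108 = 843
Policy B (S − 28):
  S = 108 − 28 = 80
  A = 195 + 6·80 = 675
Change in A: 675 − 843 = -168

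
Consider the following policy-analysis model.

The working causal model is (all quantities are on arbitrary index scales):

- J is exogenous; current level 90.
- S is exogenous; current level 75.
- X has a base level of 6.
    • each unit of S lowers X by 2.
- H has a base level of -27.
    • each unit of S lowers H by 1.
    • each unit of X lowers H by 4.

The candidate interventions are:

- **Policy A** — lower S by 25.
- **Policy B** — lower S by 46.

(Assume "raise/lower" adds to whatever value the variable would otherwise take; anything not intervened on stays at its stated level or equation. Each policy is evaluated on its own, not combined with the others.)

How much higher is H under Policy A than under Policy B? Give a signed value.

Policy A (S − 25):
  S = 75 − 25 = 50
  X = 6 − 2·50 = -94
  H = -27 − 50 − 4·(-94) = 299
Policy B (S − 46):
  S = 75 − 46 = 29
  X = 6 − 2·29 = -52
  H = -27 − 29 − 4·(-52) = 152
H: 299 − 152 = 147

147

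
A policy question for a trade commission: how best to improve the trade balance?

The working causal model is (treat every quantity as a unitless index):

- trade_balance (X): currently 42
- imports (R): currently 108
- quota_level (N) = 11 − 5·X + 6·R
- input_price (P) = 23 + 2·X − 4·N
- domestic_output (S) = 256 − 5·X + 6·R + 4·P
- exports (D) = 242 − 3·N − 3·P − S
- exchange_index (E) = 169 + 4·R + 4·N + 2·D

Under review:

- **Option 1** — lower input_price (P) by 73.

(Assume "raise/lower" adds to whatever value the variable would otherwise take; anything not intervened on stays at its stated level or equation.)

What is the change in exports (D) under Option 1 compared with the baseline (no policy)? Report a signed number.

Baseline:
  X = 42
  R = 108
  N = 11 − 5·42 + 6·108 = 449
  P = 23 + 2·42 − 4·449 = -1689
  S = 256 − 5·42 + 6·108 + 4·(-1689) = -6062
  D = 242 − 3·449 − 3·(-1689) − (-6062) = 10024
Option 1 (P − 73):
  X = 42
  R = 108
  N = 11 − 5·42 + 6·108 = 449
  P = 23 + 2·42 − 4·449 (−73 from intervention) = -1762
  S = 256 − 5·42 + 6·108 + 4·(-1762) = -6354
  D = 242 − 3·449 − 3·(-1762) − (-6354) = 10535
Change in D: 10535 − 10024 = 511

511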